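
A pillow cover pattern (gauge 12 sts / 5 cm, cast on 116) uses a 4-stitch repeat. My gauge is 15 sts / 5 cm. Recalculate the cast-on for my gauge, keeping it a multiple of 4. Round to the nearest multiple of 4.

116 × 15 / 12 = 145.00.
Nearest multiple of 4: 144.

Cast on 144 stitches.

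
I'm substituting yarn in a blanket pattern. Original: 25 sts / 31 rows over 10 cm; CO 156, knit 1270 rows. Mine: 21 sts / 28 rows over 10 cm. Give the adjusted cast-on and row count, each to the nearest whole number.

Cast on 131 stitches; work 1147 rows.

Stitches: 156 × 21/25 = 131.04 → 131.
Rows: 1270 × 28/31 = 1147.10 → 1147.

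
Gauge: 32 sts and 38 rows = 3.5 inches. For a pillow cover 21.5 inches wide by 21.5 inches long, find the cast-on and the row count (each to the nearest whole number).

Stitch gauge = 32/3.5 = 9.143 sts/in; 21.5 × 9.143 = 196.57 → 197 sts.
Row gauge = 38/3.5 = 10.857 rows/in; 21.5 × 10.857 = 233.43 → 233 rows.

Cast on 197 stitches and work 233 rows.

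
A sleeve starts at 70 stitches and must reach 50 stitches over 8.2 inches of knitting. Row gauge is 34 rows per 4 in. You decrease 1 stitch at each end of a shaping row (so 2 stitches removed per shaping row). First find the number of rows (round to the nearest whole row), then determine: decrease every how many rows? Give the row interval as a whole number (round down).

Rows = 8.2 × 8.5 = 69.7 → 70 rows.
Stitches to remove: 20 → 10 shaping rows (at 2 st each).
70 / 10 = 7.00 → every 7 rows.

Decrease every 7th row.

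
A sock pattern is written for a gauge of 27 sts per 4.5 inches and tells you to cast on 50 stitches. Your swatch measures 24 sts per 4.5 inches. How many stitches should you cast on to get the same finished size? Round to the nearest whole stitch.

Scale factor = 24 / 27 = 0.889.
50 × 24 / 27 = 44.44 sts.
→ 44 sts.

CO 44 sts.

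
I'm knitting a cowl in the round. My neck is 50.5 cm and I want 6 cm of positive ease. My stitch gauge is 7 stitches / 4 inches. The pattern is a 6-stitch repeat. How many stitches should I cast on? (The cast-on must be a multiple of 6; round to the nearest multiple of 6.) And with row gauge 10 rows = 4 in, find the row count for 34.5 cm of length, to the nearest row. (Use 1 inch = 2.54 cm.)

Finished = 50.5 + 6 = 56.5 cm.
56.5 cm × 1/2.54 = 22.24 inches.
7/4 = 1.75 sts per in; 22.24 × 1.75 = 38.93 sts.
Nearest multiple of 6 → 36.
34.5 cm = 13.58 inches; × 2.5 = 33.96 → 34 rows.

Cast on 36 stitches; work 34 rows.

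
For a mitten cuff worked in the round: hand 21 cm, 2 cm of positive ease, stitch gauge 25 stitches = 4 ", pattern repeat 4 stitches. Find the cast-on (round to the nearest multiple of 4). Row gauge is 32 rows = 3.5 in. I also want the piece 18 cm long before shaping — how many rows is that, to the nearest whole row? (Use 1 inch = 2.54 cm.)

Cast on 56 stitches; work 65 rows.

Finished = 21 + 2 = 23 cm.
23 cm × 1/2.54 = 9.06 inches.
25/4 = 6.25 sts per in; 9.06 × 6.25 = 56.59 sts.
Nearest multiple of 4 → 56.
18 cm = 7.09 inches; × 9.143 = 64.79 → 65 rows.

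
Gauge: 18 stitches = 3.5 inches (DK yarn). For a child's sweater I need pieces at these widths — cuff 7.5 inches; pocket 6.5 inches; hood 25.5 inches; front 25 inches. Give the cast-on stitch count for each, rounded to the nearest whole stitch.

Rate = 18/3.5 = 5.143 sts per in.
cuff: 7.5 × 5.143 = 38.57 → 39.
pocket: 6.5 × 5.143 = 33.43 → 33.
hood: 25.5 × 5.143 = 131.14 → 131.
front: 25 × 5.143 = 128.57 → 129.

cuff 39; pocket 33; hood 131; front 129.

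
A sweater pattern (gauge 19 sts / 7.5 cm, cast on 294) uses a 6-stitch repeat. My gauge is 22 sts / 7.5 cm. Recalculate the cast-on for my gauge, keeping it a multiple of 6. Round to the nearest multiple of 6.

Cast on 342 stitches.

294 × 22 / 19 = 340.42.
Nearest multiple of 6: 342.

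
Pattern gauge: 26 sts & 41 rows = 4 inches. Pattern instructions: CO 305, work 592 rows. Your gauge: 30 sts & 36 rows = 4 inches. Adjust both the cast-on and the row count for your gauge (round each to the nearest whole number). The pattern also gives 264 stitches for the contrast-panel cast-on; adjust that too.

Cast on 352 stitches; work 520 rows; contrast-panel cast-on 305 stitches.

Stitches: 305 × 30/26 = 351.92 → 352.
Rows: 592 × 36/41 = 519.80 → 520.
contrast-panel cast-on: 264 × 30/26 = 304.62 → 305.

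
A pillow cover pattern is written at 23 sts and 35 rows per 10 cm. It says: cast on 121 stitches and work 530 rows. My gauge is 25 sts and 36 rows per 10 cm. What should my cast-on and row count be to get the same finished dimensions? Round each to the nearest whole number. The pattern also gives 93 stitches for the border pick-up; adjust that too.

Cast on 132 stitches; work 545 rows; border pick-up 101 stitches.

Stitches: 121 × 25/23 = 131.52 → 132.
Rows: 530 × 36/35 = 545.14 → 545.
border pick-up: 93 × 25/23 = 101.09 → 101.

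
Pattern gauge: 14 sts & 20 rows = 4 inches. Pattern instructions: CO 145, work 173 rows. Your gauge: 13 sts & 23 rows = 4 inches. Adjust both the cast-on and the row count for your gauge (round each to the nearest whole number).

Stitches: 145 × 13/14 = 134.64 → 135.
Rows: 173 × 23/20 = 198.95 → 199.

Cast on 135 stitches; work 199 rows.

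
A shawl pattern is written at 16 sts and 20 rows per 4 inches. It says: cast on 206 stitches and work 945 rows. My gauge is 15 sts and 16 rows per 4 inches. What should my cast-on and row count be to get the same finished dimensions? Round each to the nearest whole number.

Stitches: 206 × 15/16 = 193.12 → 193.
Rows: 945 × 16/20 = 756.00 → 756.

Cast on 193 stitches; work 756 rows.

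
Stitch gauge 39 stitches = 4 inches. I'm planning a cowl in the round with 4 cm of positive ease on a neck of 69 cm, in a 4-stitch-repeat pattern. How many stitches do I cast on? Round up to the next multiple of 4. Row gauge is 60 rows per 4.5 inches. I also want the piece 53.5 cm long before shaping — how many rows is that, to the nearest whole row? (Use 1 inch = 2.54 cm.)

Cast on 284 stitches; work 281 rows.

Finished = 69 + 4 = 73 cm.
73 cm × 1/2.54 = 28.74 inches.
39/4 = 9.75 sts per in; 28.74 × 9.75 = 280.22 sts.
Next multiple of 4 → 284.
53.5 cm = 21.06 inches; × 13.333 = 280.84 → 281 rows.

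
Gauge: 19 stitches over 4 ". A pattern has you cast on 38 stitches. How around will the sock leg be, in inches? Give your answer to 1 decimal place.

19 stitches / 4 inch = 4.75 stitches per inch.
38 / 4.75 = 8.00 inches.

8.0 inches.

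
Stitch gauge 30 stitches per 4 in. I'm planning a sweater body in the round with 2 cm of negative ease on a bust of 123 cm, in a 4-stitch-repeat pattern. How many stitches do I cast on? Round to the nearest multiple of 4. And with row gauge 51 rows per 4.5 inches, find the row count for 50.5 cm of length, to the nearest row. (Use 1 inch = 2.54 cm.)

Finished = 123 − 2 = 121 cm.
121 cm × 1/2.54 = 47.64 inches.
30/4 = 7.5 sts per in; 47.64 × 7.5 = 357.28 sts.
Nearest multiple of 4 → 356.
50.5 cm = 19.88 inches; × 11.333 = 225.33 → 225 rows.

Cast on 356 stitches; work 225 rows.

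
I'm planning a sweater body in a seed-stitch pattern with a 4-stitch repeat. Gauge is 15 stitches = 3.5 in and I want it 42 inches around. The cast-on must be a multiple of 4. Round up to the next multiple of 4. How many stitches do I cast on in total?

15 / 3.5 = 4.286 sts per inch.
42 × 4.286 = 180.00 sts.
Next multiple of 4: 180.

180 stitches.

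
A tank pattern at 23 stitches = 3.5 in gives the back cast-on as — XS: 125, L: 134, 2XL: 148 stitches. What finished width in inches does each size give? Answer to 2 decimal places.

23/3.5 = 6.571 sts per in.
XS: 125 / 6.571 = 19.022 → 19.02 in.
L: 134 / 6.571 = 20.391 → 20.39 in.
2XL: 148 / 6.571 = 22.522 → 22.52 in.

XS 19.02 inches; L 20.39 inches; 2XL 22.52 inches.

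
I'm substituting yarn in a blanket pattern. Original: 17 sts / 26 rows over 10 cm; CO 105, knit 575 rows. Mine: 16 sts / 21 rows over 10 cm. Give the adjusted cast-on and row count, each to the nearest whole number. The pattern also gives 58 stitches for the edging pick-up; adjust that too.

Cast on 99 stitches; work 464 rows; edging pick-up 55 stitches.

Stitches: 105 × 16/17 = 98.82 → 99.
Rows: 575 × 21/26 = 464.42 → 464.
edging pick-up: 58 × 16/17 = 54.59 → 55.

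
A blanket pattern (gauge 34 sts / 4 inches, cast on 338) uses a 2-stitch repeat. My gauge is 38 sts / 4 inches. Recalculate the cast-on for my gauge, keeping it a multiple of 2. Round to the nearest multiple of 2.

338 × 38 / 34 = 377.76.
Nearest multiple of 2: 378.

Cast on 378 stitches.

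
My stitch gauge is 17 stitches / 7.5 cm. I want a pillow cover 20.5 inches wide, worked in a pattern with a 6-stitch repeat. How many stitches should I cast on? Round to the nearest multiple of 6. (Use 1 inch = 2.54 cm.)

120 stitches.

20.5 in = 20.5 × 2.54 = 52.07 cm.
17 / 7.5 = 2.267 sts/cm.
52.07 × 2.267 = 118.03 sts.
→ 120.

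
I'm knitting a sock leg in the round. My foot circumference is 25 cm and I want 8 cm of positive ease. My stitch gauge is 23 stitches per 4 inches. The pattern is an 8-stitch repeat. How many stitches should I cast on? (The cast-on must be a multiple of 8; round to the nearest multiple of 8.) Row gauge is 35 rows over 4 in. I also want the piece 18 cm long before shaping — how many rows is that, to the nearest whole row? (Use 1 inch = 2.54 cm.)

Cast on 72 stitches; work 62 rows.

Finished = 25 + 8 = 33 cm.
33 cm × 1/2.54 = 12.99 inches.
23/4 = 5.75 sts per in; 12.99 × 5.75 = 74.70 sts.
Nearest multiple of 8 → 72.
18 cm = 7.09 inches; × 8.75 = 62.01 → 62 rows.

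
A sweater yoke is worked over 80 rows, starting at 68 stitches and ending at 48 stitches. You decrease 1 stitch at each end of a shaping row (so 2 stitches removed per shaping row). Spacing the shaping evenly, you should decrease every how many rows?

Decrease every 8th row.

Stitches to remove: |48 − 68| = 20.
Shaping rows needed: 20 / 2 = 10.
80 rows / 10 = every 8 rows.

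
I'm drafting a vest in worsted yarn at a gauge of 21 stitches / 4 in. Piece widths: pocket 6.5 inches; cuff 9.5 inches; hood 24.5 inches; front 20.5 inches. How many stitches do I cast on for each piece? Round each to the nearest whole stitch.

pocket 34; cuff 50; hood 129; front 108.

Rate = 21/4 = 5.25 sts per in.
pocket: 6.5 × 5.25 = 34.12 → 34.
cuff: 9.5 × 5.25 = 49.88 → 50.
hood: 24.5 × 5.25 = 128.62 → 129.
front: 20.5 × 5.25 = 107.62 → 108.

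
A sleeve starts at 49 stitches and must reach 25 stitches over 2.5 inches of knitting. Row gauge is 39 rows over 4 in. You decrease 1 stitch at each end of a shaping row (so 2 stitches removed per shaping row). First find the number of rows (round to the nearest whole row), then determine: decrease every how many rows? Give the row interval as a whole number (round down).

Rows = 2.5 × 9.75 = 24.4 → 24 rows.
Stitches to remove: 24 → 12 shaping rows (at 2 st each).
24 / 12 = 2.00 → every 2 rows.

Decrease every 2nd row.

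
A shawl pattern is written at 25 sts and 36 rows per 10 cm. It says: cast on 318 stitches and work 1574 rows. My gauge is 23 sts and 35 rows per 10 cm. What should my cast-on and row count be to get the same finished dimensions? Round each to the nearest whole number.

Cast on 293 stitches; work 1530 rows.

Stitches: 318 × 23/25 = 292.56 → 293.
Rows: 1574 × 35/36 = 1530.28 → 1530.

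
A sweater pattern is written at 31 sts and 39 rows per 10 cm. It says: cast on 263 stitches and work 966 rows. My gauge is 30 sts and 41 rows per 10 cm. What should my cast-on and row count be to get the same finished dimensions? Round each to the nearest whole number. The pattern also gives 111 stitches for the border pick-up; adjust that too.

Stitches: 263 × 30/31 = 254.52 → 255.
Rows: 966 × 41/39 = 1015.54 → 1016.
border pick-up: 111 × 30/31 = 107.42 → 107.

Cast on 255 stitches; work 1016 rows; border pick-up 107 stitches.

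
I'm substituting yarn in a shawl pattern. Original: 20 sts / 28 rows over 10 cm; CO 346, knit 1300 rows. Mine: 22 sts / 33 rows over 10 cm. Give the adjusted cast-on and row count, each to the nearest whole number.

Stitches: 346 × 22/20 = 380.60 → 381.
Rows: 1300 × 33/28 = 1532.14 → 1532.

Cast on 381 stitches; work 1532 rows.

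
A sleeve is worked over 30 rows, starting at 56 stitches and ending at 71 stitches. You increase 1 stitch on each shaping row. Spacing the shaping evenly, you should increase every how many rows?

Increase every 2nd row.

Stitches to add: |71 − 56| = 15.
Shaping rows needed: 15 / 1 = 15.
30 rows / 15 = every 2 rows.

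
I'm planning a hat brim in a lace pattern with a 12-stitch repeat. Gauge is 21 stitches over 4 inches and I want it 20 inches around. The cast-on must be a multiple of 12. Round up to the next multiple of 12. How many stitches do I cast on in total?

Cast on 108 stitches.

21 / 4 = 5.25 sts per inch.
20 × 5.25 = 105.00 sts.
Next multiple of 12: 108.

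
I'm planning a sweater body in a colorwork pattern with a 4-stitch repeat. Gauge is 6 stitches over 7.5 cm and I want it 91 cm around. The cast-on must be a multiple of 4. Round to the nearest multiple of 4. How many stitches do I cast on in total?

6 / 7.5 = 0.8 sts per cm.
91 × 0.8 = 72.80 sts.
Nearest multiple of 4: 72.

CO 72 sts.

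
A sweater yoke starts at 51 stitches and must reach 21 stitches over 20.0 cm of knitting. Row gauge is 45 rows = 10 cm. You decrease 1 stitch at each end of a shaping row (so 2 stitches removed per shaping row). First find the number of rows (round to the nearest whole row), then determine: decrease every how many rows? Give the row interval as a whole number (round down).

Rows = 20.0 × 4.5 = 90.0 → 90 rows.
Stitches to remove: 30 → 15 shaping rows (at 2 st each).
90 / 15 = 6.00 → every 6 rows.

Decrease every 6th row.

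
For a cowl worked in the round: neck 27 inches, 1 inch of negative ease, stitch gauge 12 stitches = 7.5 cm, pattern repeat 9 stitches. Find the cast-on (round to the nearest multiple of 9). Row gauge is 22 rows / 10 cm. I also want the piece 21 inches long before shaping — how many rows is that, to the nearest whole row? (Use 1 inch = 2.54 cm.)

Cast on 108 stitches; work 117 rows.

Finished = 27 − 1 = 26 inches.
26 inches × 2.54 = 66.04 cm.
12/7.5 = 1.6 sts per cm; 66.04 × 1.6 = 105.66 sts.
Nearest multiple of 9 → 108.
21 inches = 53.34 cm; × 2.2 = 117.35 → 117 rows.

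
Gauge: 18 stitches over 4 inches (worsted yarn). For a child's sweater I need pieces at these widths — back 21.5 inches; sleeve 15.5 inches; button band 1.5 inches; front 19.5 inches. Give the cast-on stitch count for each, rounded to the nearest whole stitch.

back 97; sleeve 70; button band 7; front 88.

Rate = 18/4 = 4.5 sts per in.
back: 21.5 × 4.5 = 96.75 → 97.
sleeve: 15.5 × 4.5 = 69.75 → 70.
button band: 1.5 × 4.5 = 6.75 → 7.
front: 19.5 × 4.5 = 87.75 → 88.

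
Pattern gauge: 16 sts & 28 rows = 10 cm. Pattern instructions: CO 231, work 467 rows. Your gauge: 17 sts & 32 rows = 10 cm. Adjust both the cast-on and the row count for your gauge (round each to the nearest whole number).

Stitches: 231 × 17/16 = 245.44 → 245.
Rows: 467 × 32/28 = 533.71 → 534.

Cast on 245 stitches; work 534 rows.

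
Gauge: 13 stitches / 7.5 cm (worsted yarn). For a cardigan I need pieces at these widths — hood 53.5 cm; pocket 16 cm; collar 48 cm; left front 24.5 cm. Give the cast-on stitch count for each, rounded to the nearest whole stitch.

Rate = 13/7.5 = 1.733 sts per cm.
hood: 53.5 × 1.733 = 92.73 → 93.
pocket: 16 × 1.733 = 27.73 → 28.
collar: 48 × 1.733 = 83.20 → 83.
left front: 24.5 × 1.733 = 42.47 → 42.

hood 93; pocket 28; collar 83; left front 42.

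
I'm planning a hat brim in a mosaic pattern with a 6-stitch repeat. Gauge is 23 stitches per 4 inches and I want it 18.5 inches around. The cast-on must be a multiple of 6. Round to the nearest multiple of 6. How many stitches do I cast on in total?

108 stitches.

23 / 4 = 5.75 sts per inch.
18.5 × 5.75 = 106.38 sts.
Nearest multiple of 6: 108.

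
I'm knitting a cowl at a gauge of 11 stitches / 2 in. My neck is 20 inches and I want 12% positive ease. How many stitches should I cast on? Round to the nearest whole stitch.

CO 123 sts.

Finished = 20 × 1.12 = 22.40 in.
11 / 2 = 5.5 sts per inch.
22.40 × 5.5 = 123.20 sts.
→ 123 sts.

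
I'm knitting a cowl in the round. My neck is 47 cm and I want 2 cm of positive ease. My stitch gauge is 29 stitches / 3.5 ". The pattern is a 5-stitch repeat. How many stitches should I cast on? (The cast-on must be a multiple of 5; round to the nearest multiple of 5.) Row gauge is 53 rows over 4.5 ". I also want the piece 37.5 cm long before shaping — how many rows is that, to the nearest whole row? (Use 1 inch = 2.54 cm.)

Cast on 160 stitches; work 174 rows.

Finished = 47 + 2 = 49 cm.
49 cm × 1/2.54 = 19.29 inches.
29/3.5 = 8.286 sts per in; 19.29 × 8.286 = 159.84 sts.
Nearest multiple of 5 → 160.
37.5 cm = 14.76 inches; × 11.778 = 173.88 → 174 rows.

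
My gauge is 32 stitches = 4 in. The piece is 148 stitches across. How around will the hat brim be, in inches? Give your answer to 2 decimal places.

18.50 inches.

32 stitches / 4 inch = 8 stitches per inch.
148 / 8 = 18.500 inches.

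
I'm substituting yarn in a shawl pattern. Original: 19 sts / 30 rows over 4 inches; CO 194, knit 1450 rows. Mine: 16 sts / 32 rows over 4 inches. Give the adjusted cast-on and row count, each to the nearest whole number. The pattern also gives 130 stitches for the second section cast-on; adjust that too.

Stitches: 194 × 16/19 = 163.37 → 163.
Rows: 1450 × 32/30 = 1546.67 → 1547.
second section cast-on: 130 × 16/19 = 109.47 → 109.

Cast on 163 stitches; work 1547 rows; second section cast-on 109 stitches.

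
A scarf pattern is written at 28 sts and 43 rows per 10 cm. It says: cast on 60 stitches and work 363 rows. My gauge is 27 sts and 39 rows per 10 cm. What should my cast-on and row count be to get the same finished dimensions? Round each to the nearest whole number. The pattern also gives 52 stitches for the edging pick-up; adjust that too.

Cast on 58 stitches; work 329 rows; edging pick-up 50 stitches.

Stitches: 60 × 27/28 = 57.86 → 58.
Rows: 363 × 39/43 = 329.23 → 329.
edging pick-up: 52 × 27/28 = 50.14 → 50.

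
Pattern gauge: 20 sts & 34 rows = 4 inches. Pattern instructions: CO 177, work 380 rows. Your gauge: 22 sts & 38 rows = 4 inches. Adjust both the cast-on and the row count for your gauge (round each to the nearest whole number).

Cast on 195 stitches; work 425 rows.

Stitches: 177 × 22/20 = 194.70 → 195.
Rows: 380 × 38/34 = 424.71 → 425.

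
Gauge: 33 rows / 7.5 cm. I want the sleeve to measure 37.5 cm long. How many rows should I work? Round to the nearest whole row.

Work 165 rows.

33 rows / 7.5 cm = 4.4 rows per cm.
37.5 × 4.4 = 165.00 rows.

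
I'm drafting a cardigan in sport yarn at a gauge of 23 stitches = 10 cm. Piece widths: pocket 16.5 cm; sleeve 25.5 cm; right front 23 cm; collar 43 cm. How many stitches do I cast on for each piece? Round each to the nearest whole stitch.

Rate = 23/10 = 2.3 sts per cm.
pocket: 16.5 × 2.3 = 37.95 → 38.
sleeve: 25.5 × 2.3 = 58.65 → 59.
right front: 23 × 2.3 = 52.90 → 53.
collar: 43 × 2.3 = 98.90 → 99.

pocket 38; sleeve 59; right front 53; collar 99.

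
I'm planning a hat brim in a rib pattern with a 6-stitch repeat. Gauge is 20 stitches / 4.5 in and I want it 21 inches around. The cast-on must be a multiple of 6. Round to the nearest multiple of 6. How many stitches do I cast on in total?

20 / 4.5 = 4.444 sts per inch.
21 × 4.444 = 93.33 sts.
Nearest multiple of 6: 96.

96 stitches.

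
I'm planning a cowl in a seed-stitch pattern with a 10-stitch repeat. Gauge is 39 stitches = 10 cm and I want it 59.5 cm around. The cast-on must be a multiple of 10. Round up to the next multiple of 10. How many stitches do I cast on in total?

39 / 10 = 3.9 sts per cm.
59.5 × 3.9 = 232.05 sts.
Next multiple of 10: 240.

Cast on 240 stitches.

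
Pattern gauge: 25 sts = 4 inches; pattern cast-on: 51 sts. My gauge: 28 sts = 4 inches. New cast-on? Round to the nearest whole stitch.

CO 57 sts.

Scale factor = 28 / 25 = 1.120.
51 × 28 / 25 = 57.12 sts.
→ 57 sts.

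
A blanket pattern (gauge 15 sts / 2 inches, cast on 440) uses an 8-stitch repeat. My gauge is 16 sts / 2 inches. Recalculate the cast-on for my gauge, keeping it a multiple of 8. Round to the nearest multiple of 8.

CO 472 sts.

440 × 16 / 15 = 469.33.
Nearest multiple of 8: 472.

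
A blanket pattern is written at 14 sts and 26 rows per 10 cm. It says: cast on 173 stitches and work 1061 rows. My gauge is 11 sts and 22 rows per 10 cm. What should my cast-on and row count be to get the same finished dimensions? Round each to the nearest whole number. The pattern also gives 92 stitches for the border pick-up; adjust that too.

Stitches: 173 × 11/14 = 135.93 → 136.
Rows: 1061 × 22/26 = 897.77 → 898.
border pick-up: 92 × 11/14 = 72.29 → 72.

Cast on 136 stitches; work 898 rows; border pick-up 72 stitches.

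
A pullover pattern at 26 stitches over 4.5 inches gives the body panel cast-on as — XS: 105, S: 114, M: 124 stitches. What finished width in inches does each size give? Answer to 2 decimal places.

26/4.5 = 5.778 sts per in.
XS: 105 / 5.778 = 18.173 → 18.17 in.
S: 114 / 5.778 = 19.731 → 19.73 in.
M: 124 / 5.778 = 21.462 → 21.46 in.

XS 18.17 inches; S 19.73 inches; M 21.46 inches.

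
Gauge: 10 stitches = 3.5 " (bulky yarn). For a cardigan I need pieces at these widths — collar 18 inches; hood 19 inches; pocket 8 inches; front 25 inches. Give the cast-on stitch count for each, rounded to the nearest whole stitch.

collar 51; hood 54; pocket 23; front 71.

Rate = 10/3.5 = 2.857 sts per in.
collar: 18 × 2.857 = 51.43 → 51.
hood: 19 × 2.857 = 54.29 → 54.
pocket: 8 × 2.857 = 22.86 → 23.
front: 25 × 2.857 = 71.43 → 71.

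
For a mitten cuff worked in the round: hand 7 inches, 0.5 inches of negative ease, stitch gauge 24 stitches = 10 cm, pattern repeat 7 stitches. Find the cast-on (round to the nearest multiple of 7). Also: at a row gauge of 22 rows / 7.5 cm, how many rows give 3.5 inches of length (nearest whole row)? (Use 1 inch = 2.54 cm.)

Cast on 42 stitches; work 26 rows.

Finished = 7 − 0.5 = 6.5 inches.
6.5 inches × 2.54 = 16.51 cm.
24/10 = 2.4 sts per cm; 16.51 × 2.4 = 39.62 sts.
Nearest multiple of 7 → 42.
3.5 inches = 8.89 cm; × 2.933 = 26.08 → 26 rows.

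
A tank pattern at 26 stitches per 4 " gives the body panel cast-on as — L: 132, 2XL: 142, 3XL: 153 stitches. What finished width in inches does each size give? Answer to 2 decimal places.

L 20.31 inches; 2XL 21.85 inches; 3XL 23.54 inches.

26/4 = 6.5 sts per in.
L: 132 / 6.5 = 20.308 → 20.31 in.
2XL: 142 / 6.5 = 21.846 → 21.85 in.
3XL: 153 / 6.5 = 23.538 → 23.54 in.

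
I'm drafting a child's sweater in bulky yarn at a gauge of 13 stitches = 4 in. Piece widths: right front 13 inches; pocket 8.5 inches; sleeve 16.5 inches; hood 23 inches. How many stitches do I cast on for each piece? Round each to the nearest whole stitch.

Rate = 13/4 = 3.25 sts per in.
right front: 13 × 3.25 = 42.25 → 42.
pocket: 8.5 × 3.25 = 27.62 → 28.
sleeve: 16.5 × 3.25 = 53.62 → 54.
hood: 23 × 3.25 = 74.75 → 75.

right front 42; pocket 28; sleeve 54; hood 75.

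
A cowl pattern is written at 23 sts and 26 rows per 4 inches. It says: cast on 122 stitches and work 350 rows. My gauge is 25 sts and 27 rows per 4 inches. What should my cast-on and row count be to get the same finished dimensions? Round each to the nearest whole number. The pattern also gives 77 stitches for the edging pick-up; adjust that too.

Stitches: 122 × 25/23 = 132.61 → 133.
Rows: 350 × 27/26 = 363.46 → 363.
edging pick-up: 77 × 25/23 = 83.70 → 84.

Cast on 133 stitches; work 363 rows; edging pick-up 84 stitches.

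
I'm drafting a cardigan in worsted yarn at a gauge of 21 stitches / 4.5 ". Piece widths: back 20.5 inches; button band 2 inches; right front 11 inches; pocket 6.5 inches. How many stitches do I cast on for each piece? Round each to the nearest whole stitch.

back 96; button band 9; right front 51; pocket 30.

Rate = 21/4.5 = 4.667 sts per in.
back: 20.5 × 4.667 = 95.67 → 96.
button band: 2 × 4.667 = 9.33 → 9.
right front: 11 × 4.667 = 51.33 → 51.
pocket: 6.5 × 4.667 = 30.33 → 30.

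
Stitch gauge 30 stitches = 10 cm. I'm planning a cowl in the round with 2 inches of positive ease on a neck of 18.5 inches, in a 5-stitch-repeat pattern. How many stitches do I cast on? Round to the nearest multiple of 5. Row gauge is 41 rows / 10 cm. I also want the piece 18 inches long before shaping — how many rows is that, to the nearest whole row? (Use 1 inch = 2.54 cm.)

Cast on 155 stitches; work 187 rows.

Finished = 18.5 + 2 = 20.5 inches.
20.5 inches × 2.54 = 52.07 cm.
30/10 = 3 sts per cm; 52.07 × 3 = 156.21 sts.
Nearest multiple of 5 → 155.
18 inches = 45.72 cm; × 4.1 = 187.45 → 187 rows.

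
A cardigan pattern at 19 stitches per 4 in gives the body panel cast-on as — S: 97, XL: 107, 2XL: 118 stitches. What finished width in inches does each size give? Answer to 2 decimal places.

19/4 = 4.75 sts per in.
S: 97 / 4.75 = 20.421 → 20.42 in.
XL: 107 / 4.75 = 22.526 → 22.53 in.
2XL: 118 / 4.75 = 24.842 → 24.84 in.

S 20.42 inches; XL 22.53 inches; 2XL 24.84 inches.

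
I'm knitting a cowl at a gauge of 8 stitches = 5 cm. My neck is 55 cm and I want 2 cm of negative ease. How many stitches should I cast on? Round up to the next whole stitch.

Finished = 55 − 2 = 53 cm.
8 / 5 = 1.6 sts per cm.
53.00 × 1.6 = 84.80 sts.
→ 85 sts.

Cast on 85 stitches.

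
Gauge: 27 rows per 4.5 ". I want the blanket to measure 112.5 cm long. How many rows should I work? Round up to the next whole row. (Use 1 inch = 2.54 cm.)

Knit 266 rows.

112.5 cm = 44.29 in.
27 rows / 4.5 in = 6 rows per inch.
44.29 × 6 = 265.75 rows.
Round up → 266.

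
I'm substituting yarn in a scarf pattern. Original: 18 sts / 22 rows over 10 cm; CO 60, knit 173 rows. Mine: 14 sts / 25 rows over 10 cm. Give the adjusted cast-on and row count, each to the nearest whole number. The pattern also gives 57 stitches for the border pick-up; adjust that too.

Cast on 47 stitches; work 197 rows; border pick-up 44 stitches.

Stitches: 60 × 14/18 = 46.67 → 47.
Rows: 173 × 25/22 = 196.59 → 197.
border pick-up: 57 × 14/18 = 44.33 → 44.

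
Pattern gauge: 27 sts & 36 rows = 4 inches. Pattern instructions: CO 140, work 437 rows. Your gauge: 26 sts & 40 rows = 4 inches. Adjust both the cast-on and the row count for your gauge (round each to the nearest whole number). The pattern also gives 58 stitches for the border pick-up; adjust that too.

Stitches: 140 × 26/27 = 134.81 → 135.
Rows: 437 × 40/36 = 485.56 → 486.
border pick-up: 58 × 26/27 = 55.85 → 56.

Cast on 135 stitches; work 486 rows; border pick-up 56 stitches.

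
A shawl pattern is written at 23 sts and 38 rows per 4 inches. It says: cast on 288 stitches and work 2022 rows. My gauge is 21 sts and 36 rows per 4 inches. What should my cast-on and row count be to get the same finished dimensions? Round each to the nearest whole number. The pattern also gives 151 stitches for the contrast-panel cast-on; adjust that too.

Cast on 263 stitches; work 1916 rows; contrast-panel cast-on 138 stitches.

Stitches: 288 × 21/23 = 262.96 → 263.
Rows: 2022 × 36/38 = 1915.58 → 1916.
contrast-panel cast-on: 151 × 21/23 = 137.87 → 138.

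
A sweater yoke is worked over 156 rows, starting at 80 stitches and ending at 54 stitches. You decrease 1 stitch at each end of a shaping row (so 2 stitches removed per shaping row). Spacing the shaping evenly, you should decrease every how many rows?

Stitches to remove: |54 − 80| = 26.
Shaping rows needed: 26 / 2 = 13.
156 rows / 13 = every 12 rows.

Decrease every 12th row.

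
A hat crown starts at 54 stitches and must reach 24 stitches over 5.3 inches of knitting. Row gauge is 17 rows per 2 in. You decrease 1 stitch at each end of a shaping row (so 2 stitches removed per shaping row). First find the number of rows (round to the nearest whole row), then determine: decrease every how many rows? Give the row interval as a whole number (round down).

Rows = 5.3 × 8.5 = 45.0 → 45 rows.
Stitches to remove: 30 → 15 shaping rows (at 2 st each).
45 / 15 = 3.00 → every 3 rows.

Decrease every 3rd row.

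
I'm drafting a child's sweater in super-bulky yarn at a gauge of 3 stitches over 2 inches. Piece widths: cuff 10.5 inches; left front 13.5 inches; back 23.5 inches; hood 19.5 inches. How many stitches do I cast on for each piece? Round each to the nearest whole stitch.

cuff 16; left front 20; back 35; hood 29.

Rate = 3/2 = 1.5 sts per in.
cuff: 10.5 × 1.5 = 15.75 → 16.
left front: 13.5 × 1.5 = 20.25 → 20.
back: 23.5 × 1.5 = 35.25 → 35.
hood: 19.5 × 1.5 = 29.25 → 29.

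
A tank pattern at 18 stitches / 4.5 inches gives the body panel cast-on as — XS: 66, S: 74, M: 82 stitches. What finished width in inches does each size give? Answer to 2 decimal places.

XS 16.50 inches; S 18.50 inches; M 20.50 inches.

18/4.5 = 4 sts per in.
XS: 66 / 4 = 16.500 → 16.50 in.
S: 74 / 4 = 18.500 → 18.50 in.
M: 82 / 4 = 20.500 → 20.50 in.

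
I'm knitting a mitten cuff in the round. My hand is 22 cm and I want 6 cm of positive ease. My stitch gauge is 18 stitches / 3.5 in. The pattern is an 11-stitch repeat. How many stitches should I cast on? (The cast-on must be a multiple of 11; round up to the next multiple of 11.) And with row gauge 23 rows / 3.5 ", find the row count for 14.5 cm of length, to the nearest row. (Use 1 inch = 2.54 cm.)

Finished = 22 + 6 = 28 cm.
28 cm × 1/2.54 = 11.02 inches.
18/3.5 = 5.143 sts per in; 11.02 × 5.143 = 56.69 sts.
Next multiple of 11 → 66.
14.5 cm = 5.71 inches; × 6.571 = 37.51 → 38 rows.

Cast on 66 stitches; work 38 rows.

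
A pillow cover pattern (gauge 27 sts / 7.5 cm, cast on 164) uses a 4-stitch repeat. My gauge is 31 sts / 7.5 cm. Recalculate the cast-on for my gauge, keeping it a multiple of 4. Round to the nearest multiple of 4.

164 × 31 / 27 = 188.30.
Nearest multiple of 4: 188.

Cast on 188 stitches.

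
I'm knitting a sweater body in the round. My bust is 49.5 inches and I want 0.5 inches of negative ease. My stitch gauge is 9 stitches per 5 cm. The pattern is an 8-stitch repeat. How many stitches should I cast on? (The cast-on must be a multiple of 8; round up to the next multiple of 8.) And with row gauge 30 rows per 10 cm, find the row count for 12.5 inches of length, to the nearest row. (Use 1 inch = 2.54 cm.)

Finished = 49.5 − 0.5 = 49 inches.
49 inches × 2.54 = 124.46 cm.
9/5 = 1.8 sts per cm; 124.46 × 1.8 = 224.03 sts.
Next multiple of 8 → 232.
12.5 inches = 31.75 cm; × 3 = 95.25 → 95 rows.

Cast on 232 stitches; work 95 rows.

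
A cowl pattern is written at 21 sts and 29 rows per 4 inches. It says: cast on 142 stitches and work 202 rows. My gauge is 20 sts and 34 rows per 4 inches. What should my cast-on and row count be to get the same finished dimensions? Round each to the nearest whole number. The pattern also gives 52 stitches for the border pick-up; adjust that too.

Cast on 135 stitches; work 237 rows; border pick-up 50 stitches.

Stitches: 142 × 20/21 = 135.24 → 135.
Rows: 202 × 34/29 = 236.83 → 237.
border pick-up: 52 × 20/21 = 49.52 → 50.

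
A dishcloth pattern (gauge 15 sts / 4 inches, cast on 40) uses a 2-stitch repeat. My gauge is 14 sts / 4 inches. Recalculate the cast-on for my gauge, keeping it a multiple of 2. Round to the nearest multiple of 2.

38 stitches.

40 × 14 / 15 = 37.33.
Nearest multiple of 2: 38.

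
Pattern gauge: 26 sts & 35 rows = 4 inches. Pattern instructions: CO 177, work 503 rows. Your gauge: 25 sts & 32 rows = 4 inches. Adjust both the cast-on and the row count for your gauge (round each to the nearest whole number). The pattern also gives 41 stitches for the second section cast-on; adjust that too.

Stitches: 177 × 25/26 = 170.19 → 170.
Rows: 503 × 32/35 = 459.89 → 460.
second section cast-on: 41 × 25/26 = 39.42 → 39.

Cast on 170 stitches; work 460 rows; second section cast-on 39 stitches.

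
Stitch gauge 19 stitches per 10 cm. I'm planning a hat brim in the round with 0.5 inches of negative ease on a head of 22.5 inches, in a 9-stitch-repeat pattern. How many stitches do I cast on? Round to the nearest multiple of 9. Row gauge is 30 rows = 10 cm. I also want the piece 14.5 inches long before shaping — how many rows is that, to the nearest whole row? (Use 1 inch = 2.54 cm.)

Cast on 108 stitches; work 110 rows.

Finished = 22.5 − 0.5 = 22 inches.
22 inches × 2.54 = 55.88 cm.
19/10 = 1.9 sts per cm; 55.88 × 1.9 = 106.17 sts.
Nearest multiple of 9 → 108.
14.5 inches = 36.83 cm; × 3 = 110.49 → 110 rows.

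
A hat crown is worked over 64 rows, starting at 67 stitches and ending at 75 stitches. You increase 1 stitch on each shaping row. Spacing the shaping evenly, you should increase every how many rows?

Stitches to add: |75 − 67| = 8.
Shaping rows needed: 8 / 1 = 8.
64 rows / 8 = every 8 rows.

Increase every 8th row.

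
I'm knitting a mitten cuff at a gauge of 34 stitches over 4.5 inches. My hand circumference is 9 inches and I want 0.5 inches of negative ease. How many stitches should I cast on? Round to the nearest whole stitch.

Finished = 9 − 0.5 = 8.5 in.
34 / 4.5 = 7.556 sts per inch.
8.50 × 7.556 = 64.22 sts.
→ 64 sts.

Cast on 64 stitches.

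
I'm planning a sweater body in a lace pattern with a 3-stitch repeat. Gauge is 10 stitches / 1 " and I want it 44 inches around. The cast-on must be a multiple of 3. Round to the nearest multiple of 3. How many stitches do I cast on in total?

441 stitches.

10 / 1 = 10 sts per inch.
44 × 10 = 440.00 sts.
Nearest multiple of 3: 441.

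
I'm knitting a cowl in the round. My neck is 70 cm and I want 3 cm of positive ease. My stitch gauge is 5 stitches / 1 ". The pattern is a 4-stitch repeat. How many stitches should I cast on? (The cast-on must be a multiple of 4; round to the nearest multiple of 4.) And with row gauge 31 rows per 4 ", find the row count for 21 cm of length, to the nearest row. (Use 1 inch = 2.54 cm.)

Cast on 144 stitches; work 64 rows.

Finished = 70 + 3 = 73 cm.
73 cm × 1/2.54 = 28.74 inches.
5/1 = 5 sts per in; 28.74 × 5 = 143.70 sts.
Nearest multiple of 4 → 144.
21 cm = 8.27 inches; × 7.75 = 64.07 → 64 rows.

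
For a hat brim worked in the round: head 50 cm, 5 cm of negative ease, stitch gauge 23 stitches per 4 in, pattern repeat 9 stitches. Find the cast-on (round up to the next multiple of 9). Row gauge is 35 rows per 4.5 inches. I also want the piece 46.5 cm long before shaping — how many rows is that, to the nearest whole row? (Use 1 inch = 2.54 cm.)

Cast on 108 stitches; work 142 rows.

Finished = 50 − 5 = 45 cm.
45 cm × 1/2.54 = 17.72 inches.
23/4 = 5.75 sts per in; 17.72 × 5.75 = 101.87 sts.
Next multiple of 9 → 108.
46.5 cm = 18.31 inches; × 7.778 = 142.39 → 142 rows.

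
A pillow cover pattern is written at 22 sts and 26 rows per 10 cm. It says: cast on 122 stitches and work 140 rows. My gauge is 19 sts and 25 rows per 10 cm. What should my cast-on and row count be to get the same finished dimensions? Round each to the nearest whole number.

Cast on 105 stitches; work 135 rows.

Stitches: 122 × 19/22 = 105.36 → 105.
Rows: 140 × 25/26 = 134.62 → 135.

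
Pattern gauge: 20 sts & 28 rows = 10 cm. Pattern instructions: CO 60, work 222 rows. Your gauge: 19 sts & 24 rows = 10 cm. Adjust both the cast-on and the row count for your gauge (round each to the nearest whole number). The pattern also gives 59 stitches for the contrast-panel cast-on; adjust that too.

Cast on 57 stitches; work 190 rows; contrast-panel cast-on 56 stitches.

Stitches: 60 × 19/20 = 57.00 → 57.
Rows: 222 × 24/28 = 190.29 → 190.
contrast-panel cast-on: 59 × 19/20 = 56.05 → 56.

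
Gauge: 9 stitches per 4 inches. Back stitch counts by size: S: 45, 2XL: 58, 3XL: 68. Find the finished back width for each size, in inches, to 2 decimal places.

9/4 = 2.25 sts per in.
S: 45 / 2.25 = 20.000 → 20.00 in.
2XL: 58 / 2.25 = 25.778 → 25.78 in.
3XL: 68 / 2.25 = 30.222 → 30.22 in.

S 20.00 inches; 2XL 25.78 inches; 3XL 30.22 inches.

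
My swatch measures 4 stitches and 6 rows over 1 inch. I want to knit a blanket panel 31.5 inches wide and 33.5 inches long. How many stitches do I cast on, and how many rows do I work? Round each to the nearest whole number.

Cast on 126 stitches and work 201 rows.

Stitch gauge = 4/1 = 4 sts/in; 31.5 × 4 = 126.00 → 126 sts.
Row gauge = 6/1 = 6 rows/in; 33.5 × 6 = 201.00 → 201 rows.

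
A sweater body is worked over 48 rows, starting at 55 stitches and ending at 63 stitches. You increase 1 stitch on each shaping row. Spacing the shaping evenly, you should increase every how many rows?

Stitches to add: |63 − 55| = 8.
Shaping rows needed: 8 / 1 = 8.
48 rows / 8 = every 6 rows.

Increase every 6th row.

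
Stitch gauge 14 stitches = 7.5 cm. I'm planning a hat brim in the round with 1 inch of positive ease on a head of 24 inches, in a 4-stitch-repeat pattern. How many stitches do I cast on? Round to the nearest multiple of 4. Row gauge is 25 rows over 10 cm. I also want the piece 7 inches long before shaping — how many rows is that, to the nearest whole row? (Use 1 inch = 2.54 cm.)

Cast on 120 stitches; work 44 rows.

Finished = 24 + 1 = 25 inches.
25 inches × 2.54 = 63.50 cm.
14/7.5 = 1.867 sts per cm; 63.50 × 1.867 = 118.53 sts.
Nearest multiple of 4 → 120.
7 inches = 17.78 cm; × 2.5 = 44.45 → 44 rows.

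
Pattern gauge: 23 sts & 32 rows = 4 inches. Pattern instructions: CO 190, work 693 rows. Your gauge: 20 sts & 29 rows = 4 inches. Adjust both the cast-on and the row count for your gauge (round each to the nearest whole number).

Stitches: 190 × 20/23 = 165.22 → 165.
Rows: 693 × 29/32 = 628.03 → 628.

Cast on 165 stitches; work 628 rows.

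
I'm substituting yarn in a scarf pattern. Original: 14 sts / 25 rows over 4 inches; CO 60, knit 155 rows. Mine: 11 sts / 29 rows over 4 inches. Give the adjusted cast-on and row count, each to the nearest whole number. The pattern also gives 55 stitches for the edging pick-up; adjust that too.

Cast on 47 stitches; work 180 rows; edging pick-up 43 stitches.

Stitches: 60 × 11/14 = 47.14 → 47.
Rows: 155 × 29/25 = 179.80 → 180.
edging pick-up: 55 × 11/14 = 43.21 → 43.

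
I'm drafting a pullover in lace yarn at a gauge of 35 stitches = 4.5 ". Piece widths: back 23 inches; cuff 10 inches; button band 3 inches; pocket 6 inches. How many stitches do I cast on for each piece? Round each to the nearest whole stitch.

Rate = 35/4.5 = 7.778 sts per in.
back: 23 × 7.778 = 178.89 → 179.
cuff: 10 × 7.778 = 77.78 → 78.
button band: 3 × 7.778 = 23.33 → 23.
pocket: 6 × 7.778 = 46.67 → 47.

back 179; cuff 78; button band 23; pocket 47.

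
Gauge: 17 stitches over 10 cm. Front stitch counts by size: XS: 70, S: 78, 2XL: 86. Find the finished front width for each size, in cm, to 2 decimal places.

17/10 = 1.7 sts per cm.
XS: 70 / 1.7 = 41.176 → 41.18 cm.
S: 78 / 1.7 = 45.882 → 45.88 cm.
2XL: 86 / 1.7 = 50.588 → 50.59 cm.

XS 41.18 cm; S 45.88 cm; 2XL 50.59 cm.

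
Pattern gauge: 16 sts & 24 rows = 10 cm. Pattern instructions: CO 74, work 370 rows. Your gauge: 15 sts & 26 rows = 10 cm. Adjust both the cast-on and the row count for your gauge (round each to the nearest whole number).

Cast on 69 stitches; work 401 rows.

Stitches: 74 × 15/16 = 69.38 → 69.
Rows: 370 × 26/24 = 400.83 → 401.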